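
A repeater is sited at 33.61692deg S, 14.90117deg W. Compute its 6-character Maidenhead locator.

Add 180° to longitude and 90° to latitude: 165.0988, 56.3831.
Field (20°×10°, letters A–R): 165.0988/20 → 8 → I, 56.3831/10 → 5 → F; chars IF.
Square (2°×1°, digits 0–9): 5.0988/2 → 2, 6.3831/1 → 6; chars 26.
Subsquare (5′×2.5′, letters a–x): 1.0988/0.0833333 → 13 → n, 0.3831/0.0416667 → 9 → j; chars nj.

IF26nj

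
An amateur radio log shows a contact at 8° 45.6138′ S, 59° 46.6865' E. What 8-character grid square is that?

Offset from 180°W / 90°S: lon 239.77811°, lat 81.23977°.
Field: lon ⌊239.77811/20⌋ = 11 → L; lat ⌊81.23977/10⌋ = 8 → I.
Square: lon ⌊19.77811/2⌋ = 9; lat ⌊1.23977/1⌋ = 1.
Subsquare: lon ⌊1.77811/0.0833333⌋ = 21 → v; lat ⌊0.23977/0.0416667⌋ = 5 → f.
Extended square: lon ⌊0.02811/0.00833333⌋ = 3; lat ⌊0.03144/0.00416667⌋ = 7.

LI91vf37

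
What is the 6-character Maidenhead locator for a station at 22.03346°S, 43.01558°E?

LG17mx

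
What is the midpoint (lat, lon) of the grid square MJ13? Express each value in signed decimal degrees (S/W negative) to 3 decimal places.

3.500, 63.000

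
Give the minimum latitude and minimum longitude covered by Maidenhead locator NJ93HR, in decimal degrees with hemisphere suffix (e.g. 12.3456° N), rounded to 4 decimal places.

Field N=13, J=9: +13·20° lon, +9·10° lat → SW at lon 80°, lat 0°.
Square 9, 3: +9·2° lon, +3·1° lat → SW at lon 98°, lat 3°.
Subsquare h=7, r=17: +7·0.0833333° lon, +17·0.0416667° lat → SW at lon 98.5833°, lat 3.70833°.
latitude 3.7083° N, longitude 98.5833° E.

3.7083° N, 98.5833° E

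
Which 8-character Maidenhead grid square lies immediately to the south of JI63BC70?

JI63bb79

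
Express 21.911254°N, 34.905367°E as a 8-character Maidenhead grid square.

Add 180° to longitude and 90° to latitude: 214.90537, 111.91125.
Field: lon ⌊214.90537/20⌋ = 10 → K; lat ⌊111.91125/10⌋ = 11 → L.
Square: lon ⌊14.90537/2⌋ = 7; lat ⌊1.91125/1⌋ = 1.
Subsquare: lon ⌊0.90537/0.0833333⌋ = 10 → k; lat ⌊0.91125/0.0416667⌋ = 21 → v.
Extended square: lon ⌊0.07203/0.00833333⌋ = 8; lat ⌊0.03625/0.00416667⌋ = 8.

KL71kv88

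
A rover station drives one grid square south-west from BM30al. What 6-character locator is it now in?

BM20xk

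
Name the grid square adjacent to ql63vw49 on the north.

Latitude extended square 9; +1 → 10, wraps to 0, carry into subsquare.
Latitude subsquare w = 22; +1 → 23 = x.
The longitude characters are unchanged.

QL63vx40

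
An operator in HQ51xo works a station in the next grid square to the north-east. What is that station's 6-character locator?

HQ61ap

Longitude subsquare x = 23; +1 → 24, wraps to 0 = a, carry into square.
Longitude square 5; +1 → 6.
Latitude subsquare o = 14; +1 → 15 = p.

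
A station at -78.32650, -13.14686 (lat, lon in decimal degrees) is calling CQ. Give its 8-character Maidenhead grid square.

IB31kq21

Shift to the Maidenhead origin (180°W, 90°S): lon 166.85314, lat 11.67350.
Field (20°×10°, letters A–R): 166.85314/20 → 8 → I, 11.67350/10 → 1 → B; chars IB.
Square (2°×1°, digits 0–9): 6.85314/2 → 3, 1.67350/1 → 1; chars 31.
Subsquare (5′×2.5′, letters a–x): 0.85314/0.0833333 → 10 → k, 0.67350/0.0416667 → 16 → q; chars kq.
Extended square (30″×15″, digits 0–9): 0.01981/0.00833333 → 2, 0.00683/0.00416667 → 1; chars 21.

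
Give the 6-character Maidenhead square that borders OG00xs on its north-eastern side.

OG10at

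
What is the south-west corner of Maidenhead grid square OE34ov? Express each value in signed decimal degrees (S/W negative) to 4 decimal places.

Field O=14, E=4: +14·20° lon, +4·10° lat → SW at lon 100°, lat -50°.
Square 3, 4: +3·2° lon, +4·1° lat → SW at lon 106°, lat -46°.
Subsquare o=14, v=21: +14·0.0833333° lon, +21·0.0416667° lat → SW at lon 107.167°, lat -45.125°.
latitude -45.1250, longitude 107.1667.

-45.1250, 107.1667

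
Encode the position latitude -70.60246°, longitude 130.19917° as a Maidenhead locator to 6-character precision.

Offset from 180°W / 90°S: lon 310.1992°, lat 19.3975°.
Field: 310.1992/20 → 15 → P, 19.3975/10 → 1 → B; chars PB.
Square: 10.1992/2 → 5, 9.3975/1 → 9; chars 59.
Subsquare: 0.1992/0.0833333 → 2 → c, 0.3975/0.0416667 → 9 → j; chars cj.

PB59cj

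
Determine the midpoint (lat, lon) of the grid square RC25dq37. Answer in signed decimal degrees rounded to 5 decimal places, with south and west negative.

-64.30208, 164.27917

Field R=17, C=2: +17·20° lon, +2·10° lat → SW at lon 160°, lat -70°.
Square 2, 5: +2·2° lon, +5·1° lat → SW at lon 164°, lat -65°.
Subsquare d=3, q=16: +3·0.0833333° lon, +16·0.0416667° lat → SW at lon 164.25°, lat -64.3333°.
Extended square 3, 7: +3·0.00833333° lon, +7·0.00416667° lat → SW at lon 164.275°, lat -64.3042°.
Cell spans 0.00833333° lon × 0.00416667° lat. Centre is SW corner plus half of each.
latitude -64.30208, longitude 164.27917.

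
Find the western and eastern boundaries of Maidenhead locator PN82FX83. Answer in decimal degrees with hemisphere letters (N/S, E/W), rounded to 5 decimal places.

Field P=15, N=13: +15·20° lon, +13·10° lat → SW at lon 120°, lat 40°.
Square 8, 2: +8·2° lon, +2·1° lat → SW at lon 136°, lat 42°.
Subsquare f=5, x=23: +5·0.0833333° lon, +23·0.0416667° lat → SW at lon 136.417°, lat 42.9583°.
Extended square 8, 3: +8·0.00833333° lon, +3·0.00416667° lat → SW at lon 136.483°, lat 42.9708°.
Cell spans 0.00833333° lon × 0.00416667° lat.
west 136.48333° E, east 136.49167° E.

136.48333° E, 136.49167° E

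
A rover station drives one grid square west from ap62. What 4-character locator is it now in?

AP52

Longitude square 6; −1 → 5.
The latitude characters are unchanged.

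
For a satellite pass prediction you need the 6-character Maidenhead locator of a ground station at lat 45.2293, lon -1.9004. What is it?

IN95bf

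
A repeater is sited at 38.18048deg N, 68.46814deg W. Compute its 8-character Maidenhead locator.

FM58se33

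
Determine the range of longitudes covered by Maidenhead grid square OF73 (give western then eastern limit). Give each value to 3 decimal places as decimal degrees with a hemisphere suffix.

Field O=14, F=5: +14·20° lon, +5·10° lat → SW at lon 100°, lat -40°.
Square 7, 3: +7·2° lon, +3·1° lat → SW at lon 114°, lat -37°.
Cell spans 2° lon × 1° lat.
west 114.000° E, east 116.000° E.

114.000° E, 116.000° E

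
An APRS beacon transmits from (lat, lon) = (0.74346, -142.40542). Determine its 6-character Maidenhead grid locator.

Offset from 180°W / 90°S: lon 37.5946°, lat 90.7435°.
Field: 37.5946/20 → 1 → B, 90.7435/10 → 9 → J; chars BJ.
Square: 17.5946/2 → 8, 0.7435/1 → 0; chars 80.
Subsquare: 1.5946/0.0833333 → 19 → t, 0.7435/0.0416667 → 17 → r; chars tr.

BJ80tr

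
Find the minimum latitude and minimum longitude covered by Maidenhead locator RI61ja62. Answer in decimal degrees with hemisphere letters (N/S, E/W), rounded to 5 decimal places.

8.99167° S, 172.80000° E

Field R=17, I=8: +17·20° lon, +8·10° lat → SW at lon 160°, lat -10°.
Square 6, 1: +6·2° lon, +1·1° lat → SW at lon 172°, lat -9°.
Subsquare j=9, a=0: +9·0.0833333° lon, +0·0.0416667° lat → SW at lon 172.75°, lat -9°.
Extended square 6, 2: +6·0.00833333° lon, +2·0.00416667° lat → SW at lon 172.8°, lat -8.99167°.
latitude 8.99167° S, longitude 172.80000° E.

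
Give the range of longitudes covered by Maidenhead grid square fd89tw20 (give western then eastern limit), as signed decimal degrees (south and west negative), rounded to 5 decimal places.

Field F=5, D=3: +5·20° lon, +3·10° lat → SW at lon -80°, lat -60°.
Square 8, 9: +8·2° lon, +9·1° lat → SW at lon -64°, lat -51°.
Subsquare t=19, w=22: +19·0.0833333° lon, +22·0.0416667° lat → SW at lon -62.4167°, lat -50.0833°.
Extended square 2, 0: +2·0.00833333° lon, +0·0.00416667° lat → SW at lon -62.4°, lat -50.0833°.
Cell spans 0.00833333° lon × 0.00416667° lat.
west -62.40000, east -62.39167.

-62.40000, -62.39167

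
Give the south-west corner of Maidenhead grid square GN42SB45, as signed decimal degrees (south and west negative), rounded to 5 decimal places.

42.06250, -50.46667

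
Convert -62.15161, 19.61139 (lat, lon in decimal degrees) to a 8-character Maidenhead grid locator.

Add 180° to longitude and 90° to latitude: 199.61139, 27.84839.
Field: lon ⌊199.61139/20⌋ = 9 → J; lat ⌊27.84839/10⌋ = 2 → C.
Square: lon ⌊19.61139/2⌋ = 9; lat ⌊7.84839/1⌋ = 7.
Subsquare: lon ⌊1.61139/0.0833333⌋ = 19 → t; lat ⌊0.84839/0.0416667⌋ = 20 → u.
Extended square: lon ⌊0.02806/0.00833333⌋ = 3; lat ⌊0.01506/0.00416667⌋ = 3.

JC97tu33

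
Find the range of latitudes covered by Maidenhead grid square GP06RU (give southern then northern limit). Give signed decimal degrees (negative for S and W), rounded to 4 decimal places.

66.8333, 66.8750

Field G=6, P=15: +6·20° lon, +15·10° lat → SW at lon -60°, lat 60°.
Square 0, 6: +0·2° lon, +6·1° lat → SW at lon -60°, lat 66°.
Subsquare r=17, u=20: +17·0.0833333° lon, +20·0.0416667° lat → SW at lon -58.5833°, lat 66.8333°.
Cell spans 0.0833333° lon × 0.0416667° lat.
south 66.8333, north 66.8750.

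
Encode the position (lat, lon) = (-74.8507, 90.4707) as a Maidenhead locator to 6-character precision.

NB55fd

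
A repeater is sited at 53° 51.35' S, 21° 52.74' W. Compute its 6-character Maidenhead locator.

HD96bd

Add 180° to longitude and 90° to latitude: 158.1210, 36.1442.
Field: 158.1210/20 → 7 → H, 36.1442/10 → 3 → D; chars HD.
Square: 18.1210/2 → 9, 6.1442/1 → 6; chars 96.
Subsquare: 0.1210/0.0833333 → 1 → b, 0.1442/0.0416667 → 3 → d; chars bd.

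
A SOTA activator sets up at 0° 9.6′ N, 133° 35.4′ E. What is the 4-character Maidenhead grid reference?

PJ60

Shift to the Maidenhead origin (180°W, 90°S): lon 313.59, lat 90.16.
Field: lon ⌊313.59/20⌋ = 15 → P; lat ⌊90.16/10⌋ = 9 → J.
Square: lon ⌊13.59/2⌋ = 6; lat ⌊0.16/1⌋ = 0.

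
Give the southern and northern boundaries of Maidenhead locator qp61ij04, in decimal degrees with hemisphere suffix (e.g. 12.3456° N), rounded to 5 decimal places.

61.39167° N, 61.39583° N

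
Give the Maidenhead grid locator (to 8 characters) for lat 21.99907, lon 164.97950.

RL21lx79

Shift to the Maidenhead origin (180°W, 90°S): lon 344.97950, lat 111.99907.
Field: lon ⌊344.97950/20⌋ = 17 → R; lat ⌊111.99907/10⌋ = 11 → L.
Square: lon ⌊4.97950/2⌋ = 2; lat ⌊1.99907/1⌋ = 1.
Subsquare: lon ⌊0.97950/0.0833333⌋ = 11 → l; lat ⌊0.99907/0.0416667⌋ = 23 → x.
Extended square: lon ⌊0.06283/0.00833333⌋ = 7; lat ⌊0.04074/0.00416667⌋ = 9.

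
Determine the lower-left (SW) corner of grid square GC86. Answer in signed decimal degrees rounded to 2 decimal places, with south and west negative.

Field G=6, C=2: +6·20° lon, +2·10° lat → SW at lon -60°, lat -70°.
Square 8, 6: +8·2° lon, +6·1° lat → SW at lon -44°, lat -64°.
latitude -64.00, longitude -44.00.

-64.00, -44.00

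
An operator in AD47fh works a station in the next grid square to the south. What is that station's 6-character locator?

AD47fg

Latitude subsquare h = 7; −1 → 6 = g.
The longitude characters are unchanged.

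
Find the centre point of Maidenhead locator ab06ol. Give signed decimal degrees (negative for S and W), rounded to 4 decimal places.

Field A=0, B=1: +0·20° lon, +1·10° lat → SW at lon -180°, lat -80°.
Square 0, 6: +0·2° lon, +6·1° lat → SW at lon -180°, lat -74°.
Subsquare o=14, l=11: +14·0.0833333° lon, +11·0.0416667° lat → SW at lon -178.833°, lat -73.5417°.
Cell spans 0.0833333° lon × 0.0416667° lat. Centre is SW corner plus half of each.
latitude -73.5208, longitude -178.7917.

-73.5208, -178.7917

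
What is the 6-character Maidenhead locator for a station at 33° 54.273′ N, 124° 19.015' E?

Shift to the Maidenhead origin (180°W, 90°S): lon 304.3169, lat 123.9046.
Field: 304.3169/20 → 15 → P, 123.9046/10 → 12 → M; chars PM.
Square: 4.3169/2 → 2, 3.9046/1 → 3; chars 23.
Subsquare: 0.3169/0.0833333 → 3 → d, 0.9046/0.0416667 → 21 → v; chars dv.

PM23dv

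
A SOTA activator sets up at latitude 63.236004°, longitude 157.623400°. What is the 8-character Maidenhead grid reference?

QP83tf46

Add 180° to longitude and 90° to latitude: 337.62340, 153.23600.
Field (20°×10°, letters A–R): 337.62340/20 → 16 → Q, 153.23600/10 → 15 → P; chars QP.
Square (2°×1°, digits 0–9): 17.62340/2 → 8, 3.23600/1 → 3; chars 83.
Subsquare (5′×2.5′, letters a–x): 1.62340/0.0833333 → 19 → t, 0.23600/0.0416667 → 5 → f; chars tf.
Extended square (30″×15″, digits 0–9): 0.04007/0.00833333 → 4, 0.02767/0.00416667 → 6; chars 46.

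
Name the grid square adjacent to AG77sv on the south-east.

AG77tu

Longitude subsquare s = 18; +1 → 19 = t.
Latitude subsquare v = 21; −1 → 20 = u.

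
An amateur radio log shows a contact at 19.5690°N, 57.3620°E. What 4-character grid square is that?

LK89

Shift to the Maidenhead origin (180°W, 90°S): lon 237.36, lat 109.57.
Field (20°×10°, letters A–R): lon ⌊237.36/20⌋ = 11 → L; lat ⌊109.57/10⌋ = 10 → K.
Square (2°×1°, digits 0–9): lon ⌊17.36/2⌋ = 8; lat ⌊9.57/1⌋ = 9.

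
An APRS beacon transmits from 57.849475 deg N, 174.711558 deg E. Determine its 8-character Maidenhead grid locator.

Shift to the Maidenhead origin (180°W, 90°S): lon 354.71156, lat 147.84947.
Field: 354.71156/20 → 17 → R, 147.84947/10 → 14 → O; chars RO.
Square: 14.71156/2 → 7, 7.84947/1 → 7; chars 77.
Subsquare: 0.71156/0.0833333 → 8 → i, 0.84947/0.0416667 → 20 → u; chars iu.
Extended square: 0.04489/0.00833333 → 5, 0.01614/0.00416667 → 3; chars 53.

RO77iu53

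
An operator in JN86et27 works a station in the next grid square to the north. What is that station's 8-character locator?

JN86et28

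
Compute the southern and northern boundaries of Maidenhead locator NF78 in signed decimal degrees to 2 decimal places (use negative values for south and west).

-32.00, -31.00

Field N=13, F=5: +13·20° lon, +5·10° lat → SW at lon 80°, lat -40°.
Square 7, 8: +7·2° lon, +8·1° lat → SW at lon 94°, lat -32°.
Cell spans 2° lon × 1° lat.
south -32.00, north -31.00.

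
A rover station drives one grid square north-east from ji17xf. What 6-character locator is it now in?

Longitude subsquare x = 23; +1 → 24, wraps to 0 = a, carry into square.
Longitude square 1; +1 → 2.
Latitude subsquare f = 5; +1 → 6 = g.

JI27ag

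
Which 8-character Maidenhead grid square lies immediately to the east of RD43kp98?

RD43lp08

Longitude extended square 9; +1 → 10, wraps to 0, carry into subsquare.
Longitude subsquare k = 10; +1 → 11 = l.
The latitude characters are unchanged.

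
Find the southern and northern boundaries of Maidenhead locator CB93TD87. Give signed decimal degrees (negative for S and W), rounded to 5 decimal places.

-76.84583, -76.84167

Field C=2, B=1: +2·20° lon, +1·10° lat → SW at lon -140°, lat -80°.
Square 9, 3: +9·2° lon, +3·1° lat → SW at lon -122°, lat -77°.
Subsquare t=19, d=3: +19·0.0833333° lon, +3·0.0416667° lat → SW at lon -120.417°, lat -76.875°.
Extended square 8, 7: +8·0.00833333° lon, +7·0.00416667° lat → SW at lon -120.35°, lat -76.8458°.
Cell spans 0.00833333° lon × 0.00416667° lat.
south -76.84583, north -76.84167.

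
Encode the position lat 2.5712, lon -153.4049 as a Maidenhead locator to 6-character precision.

BJ32hn

Add 180° to longitude and 90° to latitude: 26.5951, 92.5712.
Field (20°×10°, letters A–R): lon ⌊26.5951/20⌋ = 1 → B; lat ⌊92.5712/10⌋ = 9 → J.
Square (2°×1°, digits 0–9): lon ⌊6.5951/2⌋ = 3; lat ⌊2.5712/1⌋ = 2.
Subsquare (5′×2.5′, letters a–x): lon ⌊0.5951/0.0833333⌋ = 7 → h; lat ⌊0.5712/0.0416667⌋ = 13 → n.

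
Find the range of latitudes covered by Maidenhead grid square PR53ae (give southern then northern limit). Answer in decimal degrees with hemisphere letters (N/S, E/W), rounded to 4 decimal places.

Field P=15, R=17: +15·20° lon, +17·10° lat → SW at lon 120°, lat 80°.
Square 5, 3: +5·2° lon, +3·1° lat → SW at lon 130°, lat 83°.
Subsquare a=0, e=4: +0·0.0833333° lon, +4·0.0416667° lat → SW at lon 130°, lat 83.1667°.
Cell spans 0.0833333° lon × 0.0416667° lat.
south 83.1667° N, north 83.2083° N.

83.1667° N, 83.2083° N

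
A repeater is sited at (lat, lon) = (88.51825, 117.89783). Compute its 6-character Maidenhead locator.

OR88wm

Shift to the Maidenhead origin (180°W, 90°S): lon 297.8978, lat 178.5182.
Field: 297.8978/20 → 14 → O, 178.5182/10 → 17 → R; chars OR.
Square: 17.8978/2 → 8, 8.5182/1 → 8; chars 88.
Subsquare: 1.8978/0.0833333 → 22 → w, 0.5182/0.0416667 → 12 → m; chars wm.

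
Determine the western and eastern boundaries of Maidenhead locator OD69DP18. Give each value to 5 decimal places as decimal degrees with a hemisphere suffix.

Field O=14, D=3: +14·20° lon, +3·10° lat → SW at lon 100°, lat -60°.
Square 6, 9: +6·2° lon, +9·1° lat → SW at lon 112°, lat -51°.
Subsquare d=3, p=15: +3·0.0833333° lon, +15·0.0416667° lat → SW at lon 112.25°, lat -50.375°.
Extended square 1, 8: +1·0.00833333° lon, +8·0.00416667° lat → SW at lon 112.258°, lat -50.3417°.
Cell spans 0.00833333° lon × 0.00416667° lat.
west 112.25833° E, east 112.26667° E.

112.25833° E, 112.26667° E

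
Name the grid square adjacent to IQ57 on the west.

IQ47

Longitude square 5; −1 → 4.
The latitude characters are unchanged.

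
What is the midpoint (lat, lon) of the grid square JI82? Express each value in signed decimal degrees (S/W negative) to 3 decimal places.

Field J=9, I=8: +9·20° lon, +8·10° lat → SW at lon 0°, lat -10°.
Square 8, 2: +8·2° lon, +2·1° lat → SW at lon 16°, lat -8°.
Cell spans 2° lon × 1° lat. Centre is SW corner plus half of each.
latitude -7.500, longitude 17.000.

-7.500, 17.000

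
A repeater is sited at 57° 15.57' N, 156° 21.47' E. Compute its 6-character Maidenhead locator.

QO87eg

Shift to the Maidenhead origin (180°W, 90°S): lon 336.3578, lat 147.2595.
Field (20°×10°, letters A–R): 336.3578/20 → 16 → Q, 147.2595/10 → 14 → O; chars QO.
Square (2°×1°, digits 0–9): 16.3578/2 → 8, 7.2595/1 → 7; chars 87.
Subsquare (5′×2.5′, letters a–x): 0.3578/0.0833333 → 4 → e, 0.2595/0.0416667 → 6 → g; chars eg.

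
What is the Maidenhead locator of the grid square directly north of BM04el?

Latitude subsquare l = 11; +1 → 12 = m.
The longitude characters are unchanged.

BM04em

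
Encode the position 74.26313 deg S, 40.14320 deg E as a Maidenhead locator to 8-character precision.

LB05br76

Shift to the Maidenhead origin (180°W, 90°S): lon 220.14320, lat 15.73687.
Field: 220.14320/20 → 11 → L, 15.73687/10 → 1 → B; chars LB.
Square: 0.14320/2 → 0, 5.73687/1 → 5; chars 05.
Subsquare: 0.14320/0.0833333 → 1 → b, 0.73687/0.0416667 → 17 → r; chars br.
Extended square: 0.05987/0.00833333 → 7, 0.02854/0.00416667 → 6; chars 76.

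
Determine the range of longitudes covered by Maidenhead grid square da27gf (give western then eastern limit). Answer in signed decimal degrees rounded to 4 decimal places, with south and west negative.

Field D=3, A=0: +3·20° lon, +0·10° lat → SW at lon -120°, lat -90°.
Square 2, 7: +2·2° lon, +7·1° lat → SW at lon -116°, lat -83°.
Subsquare g=6, f=5: +6·0.0833333° lon, +5·0.0416667° lat → SW at lon -115.5°, lat -82.7917°.
Cell spans 0.0833333° lon × 0.0416667° lat.
west -115.5000, east -115.4167.

-115.5000, -115.4167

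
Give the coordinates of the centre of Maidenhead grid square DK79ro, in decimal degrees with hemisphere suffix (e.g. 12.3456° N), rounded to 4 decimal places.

19.6042° N, 104.5417° W

Field D=3, K=10: +3·20° lon, +10·10° lat → SW at lon -120°, lat 10°.
Square 7, 9: +7·2° lon, +9·1° lat → SW at lon -106°, lat 19°.
Subsquare r=17, o=14: +17·0.0833333° lon, +14·0.0416667° lat → SW at lon -104.583°, lat 19.5833°.
Cell spans 0.0833333° lon × 0.0416667° lat. Centre is SW corner plus half of each.
latitude 19.6042° N, longitude 104.5417° W.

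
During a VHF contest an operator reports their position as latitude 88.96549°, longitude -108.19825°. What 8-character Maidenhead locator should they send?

Shift to the Maidenhead origin (180°W, 90°S): lon 71.80175, lat 178.96549.
Field (20°×10°, letters A–R): lon ⌊71.80175/20⌋ = 3 → D; lat ⌊178.96549/10⌋ = 17 → R.
Square (2°×1°, digits 0–9): lon ⌊11.80175/2⌋ = 5; lat ⌊8.96549/1⌋ = 8.
Subsquare (5′×2.5′, letters a–x): lon ⌊1.80175/0.0833333⌋ = 21 → v; lat ⌊0.96549/0.0416667⌋ = 23 → x.
Extended square (30″×15″, digits 0–9): lon ⌊0.05175/0.00833333⌋ = 6; lat ⌊0.00716/0.00416667⌋ = 1.

DR58vx61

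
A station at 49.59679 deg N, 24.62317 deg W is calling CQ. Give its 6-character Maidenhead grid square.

Offset from 180°W / 90°S: lon 155.3768°, lat 139.5968°.
Field (20°×10°, letters A–R): lon ⌊155.3768/20⌋ = 7 → H; lat ⌊139.5968/10⌋ = 13 → N.
Square (2°×1°, digits 0–9): lon ⌊15.3768/2⌋ = 7; lat ⌊9.5968/1⌋ = 9.
Subsquare (5′×2.5′, letters a–x): lon ⌊1.3768/0.0833333⌋ = 16 → q; lat ⌊0.5968/0.0416667⌋ = 14 → o.

HN79qo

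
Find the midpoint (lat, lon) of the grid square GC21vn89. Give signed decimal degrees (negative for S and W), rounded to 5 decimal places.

-68.41875, -54.17917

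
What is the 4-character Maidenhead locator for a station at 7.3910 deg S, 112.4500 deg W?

DI32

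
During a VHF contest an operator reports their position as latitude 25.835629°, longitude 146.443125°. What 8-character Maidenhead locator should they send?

QL35fu30

Offset from 180°W / 90°S: lon 326.44313°, lat 115.83563°.
Field: 326.44313/20 → 16 → Q, 115.83563/10 → 11 → L; chars QL.
Square: 6.44313/2 → 3, 5.83563/1 → 5; chars 35.
Subsquare: 0.44313/0.0833333 → 5 → f, 0.83563/0.0416667 → 20 → u; chars fu.
Extended square: 0.02646/0.00833333 → 3, 0.00230/0.00416667 → 0; chars 30.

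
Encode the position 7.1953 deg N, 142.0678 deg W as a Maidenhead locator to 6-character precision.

Shift to the Maidenhead origin (180°W, 90°S): lon 37.9322, lat 97.1953.
Field: lon ⌊37.9322/20⌋ = 1 → B; lat ⌊97.1953/10⌋ = 9 → J.
Square: lon ⌊17.9322/2⌋ = 8; lat ⌊7.1953/1⌋ = 7.
Subsquare: lon ⌊1.9322/0.0833333⌋ = 23 → x; lat ⌊0.1953/0.0416667⌋ = 4 → e.

BJ87xe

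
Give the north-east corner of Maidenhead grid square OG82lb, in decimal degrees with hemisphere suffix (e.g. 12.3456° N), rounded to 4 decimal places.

Field O=14, G=6: +14·20° lon, +6·10° lat → SW at lon 100°, lat -30°.
Square 8, 2: +8·2° lon, +2·1° lat → SW at lon 116°, lat -28°.
Subsquare l=11, b=1: +11·0.0833333° lon, +1·0.0416667° lat → SW at lon 116.917°, lat -27.9583°.
Cell spans 0.0833333° lon × 0.0416667° lat. NE corner is SW corner plus one full cell.
latitude 27.9167° S, longitude 117.0000° E.

27.9167° S, 117.0000° E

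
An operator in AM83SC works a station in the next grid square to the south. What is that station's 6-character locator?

Latitude subsquare c = 2; −1 → 1 = b.
The longitude characters are unchanged.

AM83sb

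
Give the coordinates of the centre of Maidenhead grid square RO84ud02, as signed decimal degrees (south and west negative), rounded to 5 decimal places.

54.13542, 177.67083

Field R=17, O=14: +17·20° lon, +14·10° lat → SW at lon 160°, lat 50°.
Square 8, 4: +8·2° lon, +4·1° lat → SW at lon 176°, lat 54°.
Subsquare u=20, d=3: +20·0.0833333° lon, +3·0.0416667° lat → SW at lon 177.667°, lat 54.125°.
Extended square 0, 2: +0·0.00833333° lon, +2·0.00416667° lat → SW at lon 177.667°, lat 54.1333°.
Cell spans 0.00833333° lon × 0.00416667° lat. Centre is SW corner plus half of each.
latitude 54.13542, longitude 177.67083.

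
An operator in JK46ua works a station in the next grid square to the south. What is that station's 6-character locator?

JK45ux

Latitude subsquare a = 0; −1 → -1, wraps to 23 = x, carry into square.
Latitude square 6; −1 → 5.
The longitude characters are unchanged.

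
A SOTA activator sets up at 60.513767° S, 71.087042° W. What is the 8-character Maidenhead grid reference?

FC49kl96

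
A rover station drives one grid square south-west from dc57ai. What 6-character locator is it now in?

DC47xh

Longitude subsquare a = 0; −1 → -1, wraps to 23 = x, carry into square.
Longitude square 5; −1 → 4.
Latitude subsquare i = 8; −1 → 7 = h.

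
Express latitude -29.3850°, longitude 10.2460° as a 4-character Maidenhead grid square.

JG50

Add 180° to longitude and 90° to latitude: 190.25, 60.61.
Field: lon ⌊190.25/20⌋ = 9 → J; lat ⌊60.61/10⌋ = 6 → G.
Square: lon ⌊10.25/2⌋ = 5; lat ⌊0.61/1⌋ = 0.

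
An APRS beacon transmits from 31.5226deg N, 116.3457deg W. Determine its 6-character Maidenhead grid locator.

DM11tm

Shift to the Maidenhead origin (180°W, 90°S): lon 63.6543, lat 121.5226.
Field (20°×10°, letters A–R): 63.6543/20 → 3 → D, 121.5226/10 → 12 → M; chars DM.
Square (2°×1°, digits 0–9): 3.6543/2 → 1, 1.5226/1 → 1; chars 11.
Subsquare (5′×2.5′, letters a–x): 1.6543/0.0833333 → 19 → t, 0.5226/0.0416667 → 12 → m; chars tm.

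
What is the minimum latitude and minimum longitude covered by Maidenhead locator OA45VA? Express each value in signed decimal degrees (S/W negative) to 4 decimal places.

Field O=14, A=0: +14·20° lon, +0·10° lat → SW at lon 100°, lat -90°.
Square 4, 5: +4·2° lon, +5·1° lat → SW at lon 108°, lat -85°.
Subsquare v=21, a=0: +21·0.0833333° lon, +0·0.0416667° lat → SW at lon 109.75°, lat -85°.
latitude -85.0000, longitude 109.7500.

-85.0000, 109.7500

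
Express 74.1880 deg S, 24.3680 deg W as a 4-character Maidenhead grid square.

HB75

Add 180° to longitude and 90° to latitude: 155.63, 15.81.
Field: lon ⌊155.63/20⌋ = 7 → H; lat ⌊15.81/10⌋ = 1 → B.
Square: lon ⌊15.63/2⌋ = 7; lat ⌊5.81/1⌋ = 5.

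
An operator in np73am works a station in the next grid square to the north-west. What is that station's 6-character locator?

NP63xn

Longitude subsquare a = 0; −1 → -1, wraps to 23 = x, carry into square.
Longitude square 7; −1 → 6.
Latitude subsquare m = 12; +1 → 13 = n.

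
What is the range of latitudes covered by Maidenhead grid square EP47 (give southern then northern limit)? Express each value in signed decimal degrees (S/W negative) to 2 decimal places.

67.00, 68.00

Field E=4, P=15: +4·20° lon, +15·10° lat → SW at lon -100°, lat 60°.
Square 4, 7: +4·2° lon, +7·1° lat → SW at lon -92°, lat 67°.
Cell spans 2° lon × 1° lat.
south 67.00, north 68.00.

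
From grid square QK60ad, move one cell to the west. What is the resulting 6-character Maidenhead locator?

Longitude subsquare a = 0; −1 → -1, wraps to 23 = x, carry into square.
Longitude square 6; −1 → 5.
The latitude characters are unchanged.

QK50xd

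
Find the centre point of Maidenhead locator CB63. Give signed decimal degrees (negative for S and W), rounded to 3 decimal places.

-76.500, -127.000

Field C=2, B=1: +2·20° lon, +1·10° lat → SW at lon -140°, lat -80°.
Square 6, 3: +6·2° lon, +3·1° lat → SW at lon -128°, lat -77°.
Cell spans 2° lon × 1° lat. Centre is SW corner plus half of each.
latitude -76.500, longitude -127.000.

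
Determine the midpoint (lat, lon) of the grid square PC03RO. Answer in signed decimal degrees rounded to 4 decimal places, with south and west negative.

Field P=15, C=2: +15·20° lon, +2·10° lat → SW at lon 120°, lat -70°.
Square 0, 3: +0·2° lon, +3·1° lat → SW at lon 120°, lat -67°.
Subsquare r=17, o=14: +17·0.0833333° lon, +14·0.0416667° lat → SW at lon 121.417°, lat -66.4167°.
Cell spans 0.0833333° lon × 0.0416667° lat. Centre is SW corner plus half of each.
latitude -66.3958, longitude 121.4583.

-66.3958, 121.4583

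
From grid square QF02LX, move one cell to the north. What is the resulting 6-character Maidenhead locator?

QF03la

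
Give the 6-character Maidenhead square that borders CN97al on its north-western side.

Longitude subsquare a = 0; −1 → -1, wraps to 23 = x, carry into square.
Longitude square 9; −1 → 8.
Latitude subsquare l = 11; +1 → 12 = m.

CN87xm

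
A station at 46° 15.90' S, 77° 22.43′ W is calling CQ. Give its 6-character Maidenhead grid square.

FE13hr

Offset from 180°W / 90°S: lon 102.6262°, lat 43.7350°.
Field (20°×10°, letters A–R): 102.6262/20 → 5 → F, 43.7350/10 → 4 → E; chars FE.
Square (2°×1°, digits 0–9): 2.6262/2 → 1, 3.7350/1 → 3; chars 13.
Subsquare (5′×2.5′, letters a–x): 0.6262/0.0833333 → 7 → h, 0.7350/0.0416667 → 17 → r; chars hr.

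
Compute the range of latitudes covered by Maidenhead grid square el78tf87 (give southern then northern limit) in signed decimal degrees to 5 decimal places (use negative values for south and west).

Field E=4, L=11: +4·20° lon, +11·10° lat → SW at lon -100°, lat 20°.
Square 7, 8: +7·2° lon, +8·1° lat → SW at lon -86°, lat 28°.
Subsquare t=19, f=5: +19·0.0833333° lon, +5·0.0416667° lat → SW at lon -84.4167°, lat 28.2083°.
Extended square 8, 7: +8·0.00833333° lon, +7·0.00416667° lat → SW at lon -84.35°, lat 28.2375°.
Cell spans 0.00833333° lon × 0.00416667° lat.
south 28.23750, north 28.24167.

28.23750, 28.24167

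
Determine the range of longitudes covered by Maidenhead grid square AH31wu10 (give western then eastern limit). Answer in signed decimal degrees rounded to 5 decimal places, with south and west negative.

-172.15833, -172.15000

Field A=0, H=7: +0·20° lon, +7·10° lat → SW at lon -180°, lat -20°.
Square 3, 1: +3·2° lon, +1·1° lat → SW at lon -174°, lat -19°.
Subsquare w=22, u=20: +22·0.0833333° lon, +20·0.0416667° lat → SW at lon -172.167°, lat -18.1667°.
Extended square 1, 0: +1·0.00833333° lon, +0·0.00416667° lat → SW at lon -172.158°, lat -18.1667°.
Cell spans 0.00833333° lon × 0.00416667° lat.
west -172.15833, east -172.15000.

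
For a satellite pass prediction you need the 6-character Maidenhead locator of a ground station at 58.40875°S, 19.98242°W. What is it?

Offset from 180°W / 90°S: lon 160.0176°, lat 31.5913°.
Field (20°×10°, letters A–R): lon ⌊160.0176/20⌋ = 8 → I; lat ⌊31.5913/10⌋ = 3 → D.
Square (2°×1°, digits 0–9): lon ⌊0.0176/2⌋ = 0; lat ⌊1.5913/1⌋ = 1.
Subsquare (5′×2.5′, letters a–x): lon ⌊0.0176/0.0833333⌋ = 0 → a; lat ⌊0.5913/0.0416667⌋ = 14 → o.

ID01ao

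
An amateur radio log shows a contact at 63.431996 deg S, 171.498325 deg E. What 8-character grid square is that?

RC56rn96

Shift to the Maidenhead origin (180°W, 90°S): lon 351.49833, lat 26.56800.
Field: lon ⌊351.49833/20⌋ = 17 → R; lat ⌊26.56800/10⌋ = 2 → C.
Square: lon ⌊11.49833/2⌋ = 5; lat ⌊6.56800/1⌋ = 6.
Subsquare: lon ⌊1.49833/0.0833333⌋ = 17 → r; lat ⌊0.56800/0.0416667⌋ = 13 → n.
Extended square: lon ⌊0.08166/0.00833333⌋ = 9; lat ⌊0.02634/0.00416667⌋ = 6.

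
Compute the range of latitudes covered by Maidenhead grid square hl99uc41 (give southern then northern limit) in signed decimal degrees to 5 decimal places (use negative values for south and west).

29.08750, 29.09167

Field H=7, L=11: +7·20° lon, +11·10° lat → SW at lon -40°, lat 20°.
Square 9, 9: +9·2° lon, +9·1° lat → SW at lon -22°, lat 29°.
Subsquare u=20, c=2: +20·0.0833333° lon, +2·0.0416667° lat → SW at lon -20.3333°, lat 29.0833°.
Extended square 4, 1: +4·0.00833333° lon, +1·0.00416667° lat → SW at lon -20.3°, lat 29.0875°.
Cell spans 0.00833333° lon × 0.00416667° lat.
south 29.08750, north 29.09167.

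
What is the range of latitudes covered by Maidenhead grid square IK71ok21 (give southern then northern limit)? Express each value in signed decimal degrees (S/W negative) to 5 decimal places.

11.42083, 11.42500

Field I=8, K=10: +8·20° lon, +10·10° lat → SW at lon -20°, lat 10°.
Square 7, 1: +7·2° lon, +1·1° lat → SW at lon -6°, lat 11°.
Subsquare o=14, k=10: +14·0.0833333° lon, +10·0.0416667° lat → SW at lon -4.83333°, lat 11.4167°.
Extended square 2, 1: +2·0.00833333° lon, +1·0.00416667° lat → SW at lon -4.81667°, lat 11.4208°.
Cell spans 0.00833333° lon × 0.00416667° lat.
south 11.42083, north 11.42500.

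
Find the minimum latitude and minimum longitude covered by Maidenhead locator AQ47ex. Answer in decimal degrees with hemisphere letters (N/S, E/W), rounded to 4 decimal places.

77.9583° N, 171.6667° W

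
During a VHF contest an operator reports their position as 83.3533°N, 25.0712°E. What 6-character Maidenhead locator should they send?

KR23mi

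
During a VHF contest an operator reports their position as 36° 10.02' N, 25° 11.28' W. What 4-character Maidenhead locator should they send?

HM76

Shift to the Maidenhead origin (180°W, 90°S): lon 154.81, lat 126.17.
Field: lon ⌊154.81/20⌋ = 7 → H; lat ⌊126.17/10⌋ = 12 → M.
Square: lon ⌊14.81/2⌋ = 7; lat ⌊6.17/1⌋ = 6.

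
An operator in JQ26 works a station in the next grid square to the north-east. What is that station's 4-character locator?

JQ37

Longitude square 2; +1 → 3.
Latitude square 6; +1 → 7.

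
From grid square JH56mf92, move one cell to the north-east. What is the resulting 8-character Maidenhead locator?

Longitude extended square 9; +1 → 10, wraps to 0, carry into subsquare.
Longitude subsquare m = 12; +1 → 13 = n.
Latitude extended square 2; +1 → 3.

JH56nf03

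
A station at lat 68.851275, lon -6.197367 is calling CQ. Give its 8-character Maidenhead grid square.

IP68vu64

Offset from 180°W / 90°S: lon 173.80263°, lat 158.85127°.
Field: lon ⌊173.80263/20⌋ = 8 → I; lat ⌊158.85127/10⌋ = 15 → P.
Square: lon ⌊13.80263/2⌋ = 6; lat ⌊8.85127/1⌋ = 8.
Subsquare: lon ⌊1.80263/0.0833333⌋ = 21 → v; lat ⌊0.85127/0.0416667⌋ = 20 → u.
Extended square: lon ⌊0.05263/0.00833333⌋ = 6; lat ⌊0.01794/0.00416667⌋ = 4.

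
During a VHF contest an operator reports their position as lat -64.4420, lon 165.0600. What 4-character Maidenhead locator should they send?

RC25

Offset from 180°W / 90°S: lon 345.06°, lat 25.56°.
Field (20°×10°, letters A–R): lon ⌊345.06/20⌋ = 17 → R; lat ⌊25.56/10⌋ = 2 → C.
Square (2°×1°, digits 0–9): lon ⌊5.06/2⌋ = 2; lat ⌊5.56/1⌋ = 5.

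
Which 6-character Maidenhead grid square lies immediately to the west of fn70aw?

FN60xw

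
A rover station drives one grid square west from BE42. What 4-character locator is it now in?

BE32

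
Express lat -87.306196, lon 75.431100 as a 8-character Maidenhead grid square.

Shift to the Maidenhead origin (180°W, 90°S): lon 255.43110, lat 2.69380.
Field: lon ⌊255.43110/20⌋ = 12 → M; lat ⌊2.69380/10⌋ = 0 → A.
Square: lon ⌊15.43110/2⌋ = 7; lat ⌊2.69380/1⌋ = 2.
Subsquare: lon ⌊1.43110/0.0833333⌋ = 17 → r; lat ⌊0.69380/0.0416667⌋ = 16 → q.
Extended square: lon ⌊0.01443/0.00833333⌋ = 1; lat ⌊0.02714/0.00416667⌋ = 6.

MA72rq16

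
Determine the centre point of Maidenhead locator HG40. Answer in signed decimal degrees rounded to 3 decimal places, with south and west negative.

-29.500, -31.000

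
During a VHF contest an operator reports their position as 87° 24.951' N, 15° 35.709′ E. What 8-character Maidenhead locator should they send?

JR77tj19

Shift to the Maidenhead origin (180°W, 90°S): lon 195.59515, lat 177.41585.
Field (20°×10°, letters A–R): 195.59515/20 → 9 → J, 177.41585/10 → 17 → R; chars JR.
Square (2°×1°, digits 0–9): 15.59515/2 → 7, 7.41585/1 → 7; chars 77.
Subsquare (5′×2.5′, letters a–x): 1.59515/0.0833333 → 19 → t, 0.41585/0.0416667 → 9 → j; chars tj.
Extended square (30″×15″, digits 0–9): 0.01182/0.00833333 → 1, 0.04085/0.00416667 → 9; chars 19.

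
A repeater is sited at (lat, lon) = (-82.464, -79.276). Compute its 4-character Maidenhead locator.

FA07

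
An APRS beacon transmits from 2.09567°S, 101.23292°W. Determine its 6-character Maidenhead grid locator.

DI97jv

Add 180° to longitude and 90° to latitude: 78.7671, 87.9043.
Field: 78.7671/20 → 3 → D, 87.9043/10 → 8 → I; chars DI.
Square: 18.7671/2 → 9, 7.9043/1 → 7; chars 97.
Subsquare: 0.7671/0.0833333 → 9 → j, 0.9043/0.0416667 → 21 → v; chars jv.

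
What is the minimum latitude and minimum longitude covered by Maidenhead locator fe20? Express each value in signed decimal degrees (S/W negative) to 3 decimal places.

Field F=5, E=4: +5·20° lon, +4·10° lat → SW at lon -80°, lat -50°.
Square 2, 0: +2·2° lon, +0·1° lat → SW at lon -76°, lat -50°.
latitude -50.000, longitude -76.000.

-50.000, -76.000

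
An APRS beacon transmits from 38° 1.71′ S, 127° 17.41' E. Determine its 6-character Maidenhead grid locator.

PF31px

Shift to the Maidenhead origin (180°W, 90°S): lon 307.2902, lat 51.9715.
Field: lon ⌊307.2902/20⌋ = 15 → P; lat ⌊51.9715/10⌋ = 5 → F.
Square: lon ⌊7.2902/2⌋ = 3; lat ⌊1.9715/1⌋ = 1.
Subsquare: lon ⌊1.2902/0.0833333⌋ = 15 → p; lat ⌊0.9715/0.0416667⌋ = 23 → x.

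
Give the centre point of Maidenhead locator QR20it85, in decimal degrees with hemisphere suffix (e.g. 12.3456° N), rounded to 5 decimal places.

Field Q=16, R=17: +16·20° lon, +17·10° lat → SW at lon 140°, lat 80°.
Square 2, 0: +2·2° lon, +0·1° lat → SW at lon 144°, lat 80°.
Subsquare i=8, t=19: +8·0.0833333° lon, +19·0.0416667° lat → SW at lon 144.667°, lat 80.7917°.
Extended square 8, 5: +8·0.00833333° lon, +5·0.00416667° lat → SW at lon 144.733°, lat 80.8125°.
Cell spans 0.00833333° lon × 0.00416667° lat. Centre is SW corner plus half of each.
latitude 80.81458° N, longitude 144.73750° E.

80.81458° N, 144.73750° E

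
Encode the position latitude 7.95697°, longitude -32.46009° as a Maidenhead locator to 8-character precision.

Add 180° to longitude and 90° to latitude: 147.53991, 97.95697.
Field (20°×10°, letters A–R): 147.53991/20 → 7 → H, 97.95697/10 → 9 → J; chars HJ.
Square (2°×1°, digits 0–9): 7.53991/2 → 3, 7.95697/1 → 7; chars 37.
Subsquare (5′×2.5′, letters a–x): 1.53991/0.0833333 → 18 → s, 0.95697/0.0416667 → 22 → w; chars sw.
Extended square (30″×15″, digits 0–9): 0.03991/0.00833333 → 4, 0.04030/0.00416667 → 9; chars 49.

HJ37sw49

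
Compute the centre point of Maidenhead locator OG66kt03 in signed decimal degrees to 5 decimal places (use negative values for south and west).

-23.19375, 112.83750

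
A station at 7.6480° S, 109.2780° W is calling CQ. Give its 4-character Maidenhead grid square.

DI52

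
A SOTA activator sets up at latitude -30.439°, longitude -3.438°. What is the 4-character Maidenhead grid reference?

IF89

Add 180° to longitude and 90° to latitude: 176.56, 59.56.
Field: lon ⌊176.56/20⌋ = 8 → I; lat ⌊59.56/10⌋ = 5 → F.
Square: lon ⌊16.56/2⌋ = 8; lat ⌊9.56/1⌋ = 9.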